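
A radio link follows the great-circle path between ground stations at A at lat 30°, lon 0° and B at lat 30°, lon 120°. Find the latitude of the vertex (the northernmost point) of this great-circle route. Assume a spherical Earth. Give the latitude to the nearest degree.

≈ 49°

The great circle lies in the plane with unit normal n̂ = (p₁ × p₂)/|p₁ × p₂|.
Here n̂_z ≈ +0.655; the vertex latitude is φ_max = arccos|n̂_z| ≈ 49.1°.
Check via Clairaut: cos φ_max = |cos φ₁| · sin C = cos(30.0°)·sin(49.1°) ≈ 0.655, again giving ≈ 49.1°.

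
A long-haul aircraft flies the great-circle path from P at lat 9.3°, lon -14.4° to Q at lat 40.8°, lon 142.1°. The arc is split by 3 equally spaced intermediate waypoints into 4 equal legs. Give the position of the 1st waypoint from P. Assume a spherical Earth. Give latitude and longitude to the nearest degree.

The haversine formula gives a central angle δ ≈ 2.189 rad (125.4°) between the endpoints.
Interpolate at f = 1/4 with slerp weights a = sin((1−f)δ)/sin δ ≈ 1.224, b = sin(fδ)/sin δ ≈ 0.638.
p = a·p₁ + b·p₂ ≈ (0.789, -0.003, 0.615); φ = arcsin(p_z) ≈ 37.95°, λ = atan2(p_y, p_x) ≈ -0.25°.

≈ lat 38°, lon 0°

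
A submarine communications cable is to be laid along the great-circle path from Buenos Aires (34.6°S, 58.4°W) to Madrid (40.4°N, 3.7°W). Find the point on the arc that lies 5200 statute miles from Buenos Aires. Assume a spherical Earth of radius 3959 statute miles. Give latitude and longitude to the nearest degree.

≈ (29°N, 15°W)

Write both endpoints as unit vectors p₁, p₂ with components (cos φ cos λ, cos φ sin λ, sin φ).
The central angle between the endpoints is δ = arccos(p₁·p₂) ≈ 1.577 rad (90.3°). The total great-circle distance is δ·R ≈ 1.577 × 3959 ≈ 6242 mi, so the target fraction is f = 5200/6242 ≈ 0.833.
Interpolate at f ≈ 0.833 with slerp weights a = sin((1−f)δ)/sin δ ≈ 0.260, b = sin(fδ)/sin δ ≈ 0.967.
p = a·p₁ + b·p₂ ≈ (0.847, -0.230, 0.479); φ = arcsin(p_z) ≈ 28.63°, λ = atan2(p_y, p_x) ≈ -15.18°.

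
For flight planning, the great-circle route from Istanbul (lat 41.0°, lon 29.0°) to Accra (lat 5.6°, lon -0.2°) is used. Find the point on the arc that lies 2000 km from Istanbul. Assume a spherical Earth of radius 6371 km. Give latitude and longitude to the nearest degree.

From cos δ = sin φ₁ sin φ₂ + cos φ₁ cos φ₂ cos Δλ, the central angle is δ ≈ 0.767 rad (44.0°). The total great-circle distance is δ·R ≈ 0.767 × 6371 ≈ 4889 km, so the target fraction is f = 2000/4889 ≈ 0.409.
Interpolate at f ≈ 0.409 with slerp weights a = sin((1−f)δ)/sin δ ≈ 0.631, b = sin(fδ)/sin δ ≈ 0.445.
p = a·p₁ + b·p₂ ≈ (0.859, 0.229, 0.457); φ = arcsin(p_z) ≈ 27.22°, λ = atan2(p_y, p_x) ≈ 14.95°.

≈ lat 27°, lon 15°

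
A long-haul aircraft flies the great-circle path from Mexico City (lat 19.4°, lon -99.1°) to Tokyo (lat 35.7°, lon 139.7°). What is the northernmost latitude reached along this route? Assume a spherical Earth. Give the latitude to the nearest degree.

≈ 48°

The great circle lies in the plane with unit normal n̂ = (p₁ × p₂)/|p₁ × p₂|.
Here n̂_z ≈ -0.669; the vertex latitude is φ_max = arccos|n̂_z| ≈ 48.0°.
Check via Clairaut: cos φ_max = |cos φ₁| · sin C = cos(19.4°)·sin(45.2°) ≈ 0.669, again giving ≈ 48.0°.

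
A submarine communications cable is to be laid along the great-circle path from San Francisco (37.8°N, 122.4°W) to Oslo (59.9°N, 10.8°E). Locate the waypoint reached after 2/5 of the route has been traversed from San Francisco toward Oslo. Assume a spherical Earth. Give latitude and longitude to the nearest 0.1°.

≈ (63.7°N, 97.1°W)

Convert each endpoint to a unit vector on the sphere (x = cos φ cos λ, y = cos φ sin λ, z = sin φ).
The central angle between the endpoints is δ = arccos(p₁·p₂) ≈ 1.309 rad (75.0°).
Interpolate at f = 2/5 with slerp weights a = sin((1−f)δ)/sin δ ≈ 0.732, b = sin(fδ)/sin δ ≈ 0.518.
p = a·p₁ + b·p₂ ≈ (-0.055, -0.440, 0.896); φ = arcsin(p_z) ≈ 63.70°, λ = atan2(p_y, p_x) ≈ -97.12°.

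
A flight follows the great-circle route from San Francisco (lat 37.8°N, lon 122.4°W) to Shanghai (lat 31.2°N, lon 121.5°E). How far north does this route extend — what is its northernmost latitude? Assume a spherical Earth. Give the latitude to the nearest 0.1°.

The great circle lies in the plane with unit normal n̂ = (p₁ × p₂)/|p₁ × p₂|.
Here n̂_z ≈ -0.607; the vertex latitude is φ_max = arccos|n̂_z| ≈ 52.6°.
Check via Clairaut: cos φ_max = |cos φ₁| · sin C = cos(37.8°)·sin(50.2°) ≈ 0.607, again giving ≈ 52.6°.

≈ 52.6°N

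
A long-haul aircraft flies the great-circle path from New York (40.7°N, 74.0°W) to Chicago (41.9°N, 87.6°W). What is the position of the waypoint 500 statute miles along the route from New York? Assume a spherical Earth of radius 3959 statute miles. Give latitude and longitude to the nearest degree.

Write both endpoints as unit vectors p₁, p₂ with components (cos φ cos λ, cos φ sin λ, sin φ).
The central angle between the endpoints is δ = arccos(p₁·p₂) ≈ 0.179 rad (10.3°). The total great-circle distance is δ·R ≈ 0.179 × 3959 ≈ 710 mi, so the target fraction is f = 500/710 ≈ 0.704.
Interpolate at f ≈ 0.704 with slerp weights a = sin((1−f)δ)/sin δ ≈ 0.297, b = sin(fδ)/sin δ ≈ 0.706.
p = a·p₁ + b·p₂ ≈ (0.084, -0.742, 0.665); φ = arcsin(p_z) ≈ 41.71°, λ = atan2(p_y, p_x) ≈ -83.53°.

≈ 42°N, 84°W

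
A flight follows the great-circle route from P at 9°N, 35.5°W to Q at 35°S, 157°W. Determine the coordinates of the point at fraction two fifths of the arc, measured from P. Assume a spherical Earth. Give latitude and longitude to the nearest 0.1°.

≈ 19.0°S, 75.5°W

Write both endpoints as unit vectors p₁, p₂ with components (cos φ cos λ, cos φ sin λ, sin φ).
The central angle between the endpoints is δ = arccos(p₁·p₂) ≈ 2.109 rad (120.8°).
Interpolate at f = 2/5 with slerp weights a = sin((1−f)δ)/sin δ ≈ 1.111, b = sin(fδ)/sin δ ≈ 0.870.
p = a·p₁ + b·p₂ ≈ (0.237, -0.915, -0.325); φ = arcsin(p_z) ≈ -18.98°, λ = atan2(p_y, p_x) ≈ -75.48°.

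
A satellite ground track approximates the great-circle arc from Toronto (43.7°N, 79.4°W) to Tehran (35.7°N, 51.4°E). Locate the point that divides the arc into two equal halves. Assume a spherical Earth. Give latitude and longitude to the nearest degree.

≈ (63°N, 7°W)

From cos δ = sin φ₁ sin φ₂ + cos φ₁ cos φ₂ cos Δλ, the central angle is δ ≈ 1.551 rad (88.9°).
Interpolate at f = 1/2 with slerp weights a = sin((1−f)δ)/sin δ ≈ 0.700, b = sin(fδ)/sin δ ≈ 0.700.
p = a·p₁ + b·p₂ ≈ (0.448, -0.053, 0.892); φ = arcsin(p_z) ≈ 63.19°, λ = atan2(p_y, p_x) ≈ -6.77°.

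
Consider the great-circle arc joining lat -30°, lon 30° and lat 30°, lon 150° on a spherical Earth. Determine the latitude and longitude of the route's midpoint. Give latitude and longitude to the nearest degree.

Write both endpoints as unit vectors p₁, p₂ with components (cos φ cos λ, cos φ sin λ, sin φ).
The central angle between the endpoints is δ = arccos(p₁·p₂) ≈ 2.246 rad (128.7°).
Interpolate at f = 1/2 with slerp weights a = sin((1−f)δ)/sin δ ≈ 1.155, b = sin(fδ)/sin δ ≈ 1.155.
p = a·p₁ + b·p₂ ≈ (0.000, 1.000, 0.000); φ = arcsin(p_z) ≈ 0.00°, λ = atan2(p_y, p_x) ≈ 90.00°.

≈ lat 0°, lon 90°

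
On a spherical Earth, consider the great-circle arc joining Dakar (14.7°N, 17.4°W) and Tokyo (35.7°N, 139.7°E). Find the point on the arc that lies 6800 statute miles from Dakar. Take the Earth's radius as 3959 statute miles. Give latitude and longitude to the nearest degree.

Write both endpoints as unit vectors p₁, p₂ with components (cos φ cos λ, cos φ sin λ, sin φ).
The central angle between the endpoints is δ = arccos(p₁·p₂) ≈ 2.184 rad (125.1°). The total great-circle distance is δ·R ≈ 2.184 × 3959 ≈ 8647 mi, so the target fraction is f = 6800/8647 ≈ 0.786.
Interpolate at f ≈ 0.786 with slerp weights a = sin((1−f)δ)/sin δ ≈ 0.550, b = sin(fδ)/sin δ ≈ 1.210.
p = a·p₁ + b·p₂ ≈ (-0.242, 0.476, 0.845); φ = arcsin(p_z) ≈ 57.72°, λ = atan2(p_y, p_x) ≈ 116.90°.

≈ 58°N, 117°E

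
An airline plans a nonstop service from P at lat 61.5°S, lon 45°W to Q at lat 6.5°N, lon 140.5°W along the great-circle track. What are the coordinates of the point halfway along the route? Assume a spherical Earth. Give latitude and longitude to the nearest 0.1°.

≈ lat 35.8°S, lon 113.9°W

From cos δ = sin φ₁ sin φ₂ + cos φ₁ cos φ₂ cos Δλ, the central angle is δ ≈ 1.716 rad (98.3°).
Interpolate at f = 1/2 with slerp weights a = sin((1−f)δ)/sin δ ≈ 0.765, b = sin(fδ)/sin δ ≈ 0.765.
p = a·p₁ + b·p₂ ≈ (-0.328, -0.741, -0.585); φ = arcsin(p_z) ≈ -35.84°, λ = atan2(p_y, p_x) ≈ -113.88°.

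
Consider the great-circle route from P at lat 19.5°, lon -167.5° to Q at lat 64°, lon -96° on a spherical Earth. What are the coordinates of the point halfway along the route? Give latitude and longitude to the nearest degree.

Convert each endpoint to a unit vector on the sphere (x = cos φ cos λ, y = cos φ sin λ, z = sin φ).
The central angle between the endpoints is δ = arccos(p₁·p₂) ≈ 1.125 rad (64.5°).
Interpolate at f = 1/2 with slerp weights a = sin((1−f)δ)/sin δ ≈ 0.591, b = sin(fδ)/sin δ ≈ 0.591.
p = a·p₁ + b·p₂ ≈ (-0.571, -0.378, 0.729); φ = arcsin(p_z) ≈ 46.77°, λ = atan2(p_y, p_x) ≈ -146.48°.

≈ lat 47°, lon -146°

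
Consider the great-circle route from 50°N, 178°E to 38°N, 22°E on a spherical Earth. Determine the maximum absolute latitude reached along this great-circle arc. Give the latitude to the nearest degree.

The great circle lies in the plane with unit normal n̂ = (p₁ × p₂)/|p₁ × p₂|.
Here n̂_z ≈ -0.206; the vertex latitude is φ_max = arccos|n̂_z| ≈ 78.1°.
Check via Clairaut: cos φ_max = |cos φ₁| · sin C = cos(50.0°)·sin(18.7°) ≈ 0.206, again giving ≈ 78.1°.

≈ 78°N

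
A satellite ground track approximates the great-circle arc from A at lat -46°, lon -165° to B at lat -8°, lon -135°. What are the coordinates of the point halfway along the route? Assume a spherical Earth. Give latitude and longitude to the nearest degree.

The haversine formula gives a central angle δ ≈ 0.801 rad (45.9°) between the endpoints.
Interpolate at f = 1/2 with slerp weights a = sin((1−f)δ)/sin δ ≈ 0.543, b = sin(fδ)/sin δ ≈ 0.543.
p = a·p₁ + b·p₂ ≈ (-0.745, -0.478, -0.466); φ = arcsin(p_z) ≈ -27.79°, λ = atan2(p_y, p_x) ≈ -147.31°.

≈ lat -28°, lon -147°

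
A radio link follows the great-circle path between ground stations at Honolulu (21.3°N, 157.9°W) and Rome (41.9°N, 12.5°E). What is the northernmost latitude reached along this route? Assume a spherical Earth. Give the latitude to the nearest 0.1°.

The great circle lies in the plane with unit normal n̂ = (p₁ × p₂)/|p₁ × p₂|.
Here n̂_z ≈ +0.129; the vertex latitude is φ_max = arccos|n̂_z| ≈ 82.6°.
Check via Clairaut: cos φ_max = |cos φ₁| · sin C = cos(21.3°)·sin(8.0°) ≈ 0.129, again giving ≈ 82.6°.

≈ 82.6°N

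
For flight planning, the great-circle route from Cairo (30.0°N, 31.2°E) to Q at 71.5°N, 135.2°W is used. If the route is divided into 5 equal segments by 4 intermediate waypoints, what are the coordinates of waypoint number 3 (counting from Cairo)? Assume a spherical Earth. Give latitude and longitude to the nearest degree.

≈ 76°N, 18°E

Write both endpoints as unit vectors p₁, p₂ with components (cos φ cos λ, cos φ sin λ, sin φ).
The central angle between the endpoints is δ = arccos(p₁·p₂) ≈ 1.362 rad (78.0°).
Interpolate at f = 3/5 with slerp weights a = sin((1−f)δ)/sin δ ≈ 0.530, b = sin(fδ)/sin δ ≈ 0.745.
p = a·p₁ + b·p₂ ≈ (0.225, 0.071, 0.972); φ = arcsin(p_z) ≈ 76.37°, λ = atan2(p_y, p_x) ≈ 17.54°.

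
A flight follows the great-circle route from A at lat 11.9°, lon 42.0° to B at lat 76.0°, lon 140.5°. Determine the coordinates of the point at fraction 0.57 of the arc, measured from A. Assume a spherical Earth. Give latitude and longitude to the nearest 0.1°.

The haversine formula gives a central angle δ ≈ 1.405 rad (80.5°) between the endpoints.
Interpolate at f = 0.57 with slerp weights a = sin((1−f)δ)/sin δ ≈ 0.576, b = sin(fδ)/sin δ ≈ 0.728.
p = a·p₁ + b·p₂ ≈ (0.283, 0.489, 0.825); φ = arcsin(p_z) ≈ 55.59°, λ = atan2(p_y, p_x) ≈ 59.95°.

≈ lat 55.6°, lon 60.0°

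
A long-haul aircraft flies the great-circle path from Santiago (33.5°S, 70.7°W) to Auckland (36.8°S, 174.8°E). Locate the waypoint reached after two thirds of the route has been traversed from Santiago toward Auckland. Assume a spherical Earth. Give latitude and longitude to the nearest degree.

Write both endpoints as unit vectors p₁, p₂ with components (cos φ cos λ, cos φ sin λ, sin φ).
The central angle between the endpoints is δ = arccos(p₁·p₂) ≈ 1.517 rad (86.9°).
Interpolate at f = 2/3 with slerp weights a = sin((1−f)δ)/sin δ ≈ 0.485, b = sin(fδ)/sin δ ≈ 0.849.
p = a·p₁ + b·p₂ ≈ (-0.543, -0.320, -0.776); φ = arcsin(p_z) ≈ -50.91°, λ = atan2(p_y, p_x) ≈ -149.48°.

≈ 51°S, 149°W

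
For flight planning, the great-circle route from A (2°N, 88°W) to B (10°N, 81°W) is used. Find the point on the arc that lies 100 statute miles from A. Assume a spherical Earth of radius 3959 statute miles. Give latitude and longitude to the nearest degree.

Convert each endpoint to a unit vector on the sphere (x = cos φ cos λ, y = cos φ sin λ, z = sin φ).
The central angle between the endpoints is δ = arccos(p₁·p₂) ≈ 0.185 rad (10.6°). The total great-circle distance is δ·R ≈ 0.185 × 3959 ≈ 733 mi, so the target fraction is f = 100/733 ≈ 0.137.
Interpolate at f ≈ 0.137 with slerp weights a = sin((1−f)δ)/sin δ ≈ 0.865, b = sin(fδ)/sin δ ≈ 0.137.
p = a·p₁ + b·p₂ ≈ (0.051, -0.997, 0.054); φ = arcsin(p_z) ≈ 3.10°, λ = atan2(p_y, p_x) ≈ -87.05°.

≈ (3°N, 87°W)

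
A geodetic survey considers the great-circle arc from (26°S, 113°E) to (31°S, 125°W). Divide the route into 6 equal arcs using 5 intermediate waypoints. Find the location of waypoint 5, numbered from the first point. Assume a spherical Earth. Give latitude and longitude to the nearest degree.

From cos δ = sin φ₁ sin φ₂ + cos φ₁ cos φ₂ cos Δλ, the central angle is δ ≈ 1.754 rad (100.5°).
Interpolate at f = 5/6 with slerp weights a = sin((1−f)δ)/sin δ ≈ 0.293, b = sin(fδ)/sin δ ≈ 1.011.
p = a·p₁ + b·p₂ ≈ (-0.600, -0.467, -0.649); φ = arcsin(p_z) ≈ -40.48°, λ = atan2(p_y, p_x) ≈ -142.09°.

≈ (40°S, 142°W)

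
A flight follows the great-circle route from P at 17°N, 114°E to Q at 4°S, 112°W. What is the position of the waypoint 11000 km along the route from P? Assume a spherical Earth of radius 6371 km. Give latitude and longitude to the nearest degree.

Write both endpoints as unit vectors p₁, p₂ with components (cos φ cos λ, cos φ sin λ, sin φ).
The central angle between the endpoints is δ = arccos(p₁·p₂) ≈ 2.323 rad (133.1°). The total great-circle distance is δ·R ≈ 2.323 × 6371 ≈ 14798 km, so the target fraction is f = 11000/14798 ≈ 0.743.
Interpolate at f ≈ 0.743 with slerp weights a = sin((1−f)δ)/sin δ ≈ 0.769, b = sin(fδ)/sin δ ≈ 1.353.
p = a·p₁ + b·p₂ ≈ (-0.805, -0.579, 0.130); φ = arcsin(p_z) ≈ 7.49°, λ = atan2(p_y, p_x) ≈ -144.24°.

≈ 7°N, 144°W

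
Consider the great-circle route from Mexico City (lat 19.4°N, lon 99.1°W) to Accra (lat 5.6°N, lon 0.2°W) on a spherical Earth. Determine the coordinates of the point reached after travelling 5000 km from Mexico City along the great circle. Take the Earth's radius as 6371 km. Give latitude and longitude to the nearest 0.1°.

≈ lat 19.3°N, lon 51.3°W

The haversine formula gives a central angle δ ≈ 1.684 rad (96.5°) between the endpoints. The total great-circle distance is δ·R ≈ 1.684 × 6371 ≈ 10728 km, so the target fraction is f = 5000/10728 ≈ 0.466.
Interpolate at f ≈ 0.466 with slerp weights a = sin((1−f)δ)/sin δ ≈ 0.788, b = sin(fδ)/sin δ ≈ 0.711.
p = a·p₁ + b·p₂ ≈ (0.590, -0.736, 0.331); φ = arcsin(p_z) ≈ 19.33°, λ = atan2(p_y, p_x) ≈ -51.27°.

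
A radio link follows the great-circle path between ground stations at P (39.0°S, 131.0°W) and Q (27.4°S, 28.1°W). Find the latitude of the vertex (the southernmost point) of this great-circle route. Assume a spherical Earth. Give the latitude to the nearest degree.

≈ 47°S

The great circle lies in the plane with unit normal n̂ = (p₁ × p₂)/|p₁ × p₂|.
Here n̂_z ≈ +0.679; the vertex latitude is φ_max = arccos|n̂_z| ≈ 47.2°.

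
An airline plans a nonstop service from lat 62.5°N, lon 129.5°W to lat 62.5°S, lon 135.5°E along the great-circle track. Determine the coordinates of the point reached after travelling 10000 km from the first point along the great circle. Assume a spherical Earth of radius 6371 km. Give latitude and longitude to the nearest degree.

≈ lat 17°S, lon 176°E

Convert each endpoint to a unit vector on the sphere (x = cos φ cos λ, y = cos φ sin λ, z = sin φ).
The central angle between the endpoints is δ = arccos(p₁·p₂) ≈ 2.507 rad (143.6°). The total great-circle distance is δ·R ≈ 2.507 × 6371 ≈ 15973 km, so the target fraction is f = 10000/15973 ≈ 0.626.
Interpolate at f ≈ 0.626 with slerp weights a = sin((1−f)δ)/sin δ ≈ 1.360, b = sin(fδ)/sin δ ≈ 1.687.
p = a·p₁ + b·p₂ ≈ (-0.955, 0.061, -0.290); φ = arcsin(p_z) ≈ -16.87°, λ = atan2(p_y, p_x) ≈ 176.32°.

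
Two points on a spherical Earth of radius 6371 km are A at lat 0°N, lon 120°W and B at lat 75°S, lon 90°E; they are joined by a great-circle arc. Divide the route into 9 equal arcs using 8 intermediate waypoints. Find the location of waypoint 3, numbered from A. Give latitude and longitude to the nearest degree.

≈ lat 34°S, lon 125°W

Convert each endpoint to a unit vector on the sphere (x = cos φ cos λ, y = cos φ sin λ, z = sin φ).
The central angle between the endpoints is δ = arccos(p₁·p₂) ≈ 1.797 rad (103.0°).
Interpolate at f = 3/9 with slerp weights a = sin((1−f)δ)/sin δ ≈ 0.956, b = sin(fδ)/sin δ ≈ 0.578.
p = a·p₁ + b·p₂ ≈ (-0.478, -0.678, -0.559); φ = arcsin(p_z) ≈ -33.97°, λ = atan2(p_y, p_x) ≈ -125.18°.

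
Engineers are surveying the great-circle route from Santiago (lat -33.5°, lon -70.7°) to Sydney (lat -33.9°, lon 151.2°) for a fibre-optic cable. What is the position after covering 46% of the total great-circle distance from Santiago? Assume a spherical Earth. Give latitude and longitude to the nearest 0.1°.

≈ lat -61.5°, lon -130.8°

The haversine formula gives a central angle δ ≈ 1.780 rad (102.0°) between the endpoints.
Interpolate at f = 0.46 with slerp weights a = sin((1−f)δ)/sin δ ≈ 0.838, b = sin(fδ)/sin δ ≈ 0.746.
p = a·p₁ + b·p₂ ≈ (-0.312, -0.361, -0.879); φ = arcsin(p_z) ≈ -61.50°, λ = atan2(p_y, p_x) ≈ -130.83°.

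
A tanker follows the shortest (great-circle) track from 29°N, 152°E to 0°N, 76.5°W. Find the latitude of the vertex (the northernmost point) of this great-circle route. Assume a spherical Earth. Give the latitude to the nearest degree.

≈ 37°N

The great circle lies in the plane with unit normal n̂ = (p₁ × p₂)/|p₁ × p₂|.
Here n̂_z ≈ +0.804; the vertex latitude is φ_max = arccos|n̂_z| ≈ 36.5°.
Check via Clairaut: cos φ_max = |cos φ₁| · sin C = cos(29.0°)·sin(66.8°) ≈ 0.804, again giving ≈ 36.5°.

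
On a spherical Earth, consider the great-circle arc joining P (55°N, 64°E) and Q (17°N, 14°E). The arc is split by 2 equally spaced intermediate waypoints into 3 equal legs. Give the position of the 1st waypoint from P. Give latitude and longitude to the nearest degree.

≈ (45°N, 41°E)

From cos δ = sin φ₁ sin φ₂ + cos φ₁ cos φ₂ cos Δλ, the central angle is δ ≈ 0.937 rad (53.7°).
Interpolate at f = 1/3 with slerp weights a = sin((1−f)δ)/sin δ ≈ 0.726, b = sin(fδ)/sin δ ≈ 0.381.
p = a·p₁ + b·p₂ ≈ (0.536, 0.462, 0.706); φ = arcsin(p_z) ≈ 44.91°, λ = atan2(p_y, p_x) ≈ 40.76°.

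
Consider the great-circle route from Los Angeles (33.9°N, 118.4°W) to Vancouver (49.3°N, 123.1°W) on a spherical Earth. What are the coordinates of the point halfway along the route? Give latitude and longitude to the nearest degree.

≈ 42°N, 120°W

Write both endpoints as unit vectors p₁, p₂ with components (cos φ cos λ, cos φ sin λ, sin φ).
The central angle between the endpoints is δ = arccos(p₁·p₂) ≈ 0.276 rad (15.8°).
Interpolate at f = 1/2 with slerp weights a = sin((1−f)δ)/sin δ ≈ 0.505, b = sin(fδ)/sin δ ≈ 0.505.
p = a·p₁ + b·p₂ ≈ (-0.379, -0.644, 0.664); φ = arcsin(p_z) ≈ 41.62°, λ = atan2(p_y, p_x) ≈ -120.47°.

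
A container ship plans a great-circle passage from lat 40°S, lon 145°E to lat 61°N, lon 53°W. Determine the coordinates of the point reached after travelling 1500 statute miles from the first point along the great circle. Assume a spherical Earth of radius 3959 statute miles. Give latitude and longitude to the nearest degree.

From cos δ = sin φ₁ sin φ₂ + cos φ₁ cos φ₂ cos Δλ, the central angle is δ ≈ 2.727 rad (156.3°). The total great-circle distance is δ·R ≈ 2.727 × 3959 ≈ 10797 mi, so the target fraction is f = 1500/10797 ≈ 0.139.
Interpolate at f ≈ 0.139 with slerp weights a = sin((1−f)δ)/sin δ ≈ 1.770, b = sin(fδ)/sin δ ≈ 0.919.
p = a·p₁ + b·p₂ ≈ (-0.843, 0.422, -0.334); φ = arcsin(p_z) ≈ -19.52°, λ = atan2(p_y, p_x) ≈ 153.40°.

≈ lat 20°S, lon 153°E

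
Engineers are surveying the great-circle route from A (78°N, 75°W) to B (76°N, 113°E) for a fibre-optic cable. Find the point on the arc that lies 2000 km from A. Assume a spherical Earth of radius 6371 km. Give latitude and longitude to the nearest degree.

Convert each endpoint to a unit vector on the sphere (x = cos φ cos λ, y = cos φ sin λ, z = sin φ).
The central angle between the endpoints is δ = arccos(p₁·p₂) ≈ 0.453 rad (25.9°). The total great-circle distance is δ·R ≈ 0.453 × 6371 ≈ 2884 km, so the target fraction is f = 2000/2884 ≈ 0.693.
Interpolate at f ≈ 0.693 with slerp weights a = sin((1−f)δ)/sin δ ≈ 0.316, b = sin(fδ)/sin δ ≈ 0.706.
p = a·p₁ + b·p₂ ≈ (-0.050, 0.094, 0.994); φ = arcsin(p_z) ≈ 83.91°, λ = atan2(p_y, p_x) ≈ 117.95°.

≈ (84°N, 118°E)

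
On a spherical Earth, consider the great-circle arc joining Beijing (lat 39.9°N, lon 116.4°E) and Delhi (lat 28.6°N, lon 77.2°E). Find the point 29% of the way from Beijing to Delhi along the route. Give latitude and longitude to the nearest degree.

Convert each endpoint to a unit vector on the sphere (x = cos φ cos λ, y = cos φ sin λ, z = sin φ).
The central angle between the endpoints is δ = arccos(p₁·p₂) ≈ 0.593 rad (34.0°).
Interpolate at f = 0.29 with slerp weights a = sin((1−f)δ)/sin δ ≈ 0.731, b = sin(fδ)/sin δ ≈ 0.306.
p = a·p₁ + b·p₂ ≈ (-0.190, 0.765, 0.616); φ = arcsin(p_z) ≈ 38.00°, λ = atan2(p_y, p_x) ≈ 103.95°.

≈ lat 38°N, lon 104°E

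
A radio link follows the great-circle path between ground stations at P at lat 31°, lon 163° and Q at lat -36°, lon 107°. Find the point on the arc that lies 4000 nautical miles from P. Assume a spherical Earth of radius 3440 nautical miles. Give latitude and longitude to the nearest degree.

≈ lat -22°, lon 121°

Write both endpoints as unit vectors p₁, p₂ with components (cos φ cos λ, cos φ sin λ, sin φ).
The central angle between the endpoints is δ = arccos(p₁·p₂) ≈ 1.486 rad (85.1°). The total great-circle distance is δ·R ≈ 1.486 × 3440 ≈ 5111 nmi, so the target fraction is f = 4000/5111 ≈ 0.783.
Interpolate at f ≈ 0.783 with slerp weights a = sin((1−f)δ)/sin δ ≈ 0.318, b = sin(fδ)/sin δ ≈ 0.921.
p = a·p₁ + b·p₂ ≈ (-0.479, 0.793, -0.377); φ = arcsin(p_z) ≈ -22.18°, λ = atan2(p_y, p_x) ≈ 121.14°.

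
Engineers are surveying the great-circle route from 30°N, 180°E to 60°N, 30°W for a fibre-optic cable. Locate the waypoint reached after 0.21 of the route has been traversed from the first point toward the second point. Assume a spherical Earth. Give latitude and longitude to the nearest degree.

≈ 47°N, 173°W

Write both endpoints as unit vectors p₁, p₂ with components (cos φ cos λ, cos φ sin λ, sin φ).
The central angle between the endpoints is δ = arccos(p₁·p₂) ≈ 1.513 rad (86.7°).
Interpolate at f = 0.21 with slerp weights a = sin((1−f)δ)/sin δ ≈ 0.932, b = sin(fδ)/sin δ ≈ 0.313.
p = a·p₁ + b·p₂ ≈ (-0.671, -0.078, 0.737); φ = arcsin(p_z) ≈ 47.47°, λ = atan2(p_y, p_x) ≈ -173.36°.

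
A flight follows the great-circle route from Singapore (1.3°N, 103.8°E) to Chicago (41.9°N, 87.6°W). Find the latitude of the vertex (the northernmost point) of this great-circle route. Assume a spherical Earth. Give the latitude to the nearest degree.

The great circle lies in the plane with unit normal n̂ = (p₁ × p₂)/|p₁ × p₂|.
Here n̂_z ≈ +0.210; the vertex latitude is φ_max = arccos|n̂_z| ≈ 77.9°.
Check via Clairaut: cos φ_max = |cos φ₁| · sin C = cos(1.3°)·sin(12.1°) ≈ 0.210, again giving ≈ 77.9°.

≈ 78°N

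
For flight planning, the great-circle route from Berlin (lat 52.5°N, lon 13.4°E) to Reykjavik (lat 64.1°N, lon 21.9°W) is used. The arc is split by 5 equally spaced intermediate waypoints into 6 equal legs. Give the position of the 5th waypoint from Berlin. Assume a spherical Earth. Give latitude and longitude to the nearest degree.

≈ lat 63°N, lon 14°W

From cos δ = sin φ₁ sin φ₂ + cos φ₁ cos φ₂ cos Δλ, the central angle is δ ≈ 0.375 rad (21.5°).
Interpolate at f = 5/6 with slerp weights a = sin((1−f)δ)/sin δ ≈ 0.171, b = sin(fδ)/sin δ ≈ 0.839.
p = a·p₁ + b·p₂ ≈ (0.441, -0.113, 0.890); φ = arcsin(p_z) ≈ 62.91°, λ = atan2(p_y, p_x) ≈ -14.33°.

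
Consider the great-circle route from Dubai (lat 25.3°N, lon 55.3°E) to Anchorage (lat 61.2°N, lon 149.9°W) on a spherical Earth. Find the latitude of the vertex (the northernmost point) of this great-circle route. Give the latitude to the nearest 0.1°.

≈ 79.3°N

The great circle lies in the plane with unit normal n̂ = (p₁ × p₂)/|p₁ × p₂|.
Here n̂_z ≈ +0.185; the vertex latitude is φ_max = arccos|n̂_z| ≈ 79.3°.
Check via Clairaut: cos φ_max = |cos φ₁| · sin C = cos(25.3°)·sin(11.8°) ≈ 0.185, again giving ≈ 79.3°.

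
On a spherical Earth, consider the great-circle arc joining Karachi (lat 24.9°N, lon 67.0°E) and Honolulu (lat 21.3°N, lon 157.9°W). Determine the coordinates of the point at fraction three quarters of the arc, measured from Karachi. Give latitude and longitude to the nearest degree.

Convert each endpoint to a unit vector on the sphere (x = cos φ cos λ, y = cos φ sin λ, z = sin φ).
The central angle between the endpoints is δ = arccos(p₁·p₂) ≈ 2.033 rad (116.5°).
Interpolate at f = 3/4 with slerp weights a = sin((1−f)δ)/sin δ ≈ 0.544, b = sin(fδ)/sin δ ≈ 1.116.
p = a·p₁ + b·p₂ ≈ (-0.771, 0.063, 0.634); φ = arcsin(p_z) ≈ 39.36°, λ = atan2(p_y, p_x) ≈ 175.35°.

≈ lat 39°N, lon 175°E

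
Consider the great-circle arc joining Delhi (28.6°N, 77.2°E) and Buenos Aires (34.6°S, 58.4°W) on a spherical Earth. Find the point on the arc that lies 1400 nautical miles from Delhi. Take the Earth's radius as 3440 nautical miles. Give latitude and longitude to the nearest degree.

≈ 18°N, 54°E

Convert each endpoint to a unit vector on the sphere (x = cos φ cos λ, y = cos φ sin λ, z = sin φ).
The central angle between the endpoints is δ = arccos(p₁·p₂) ≈ 2.479 rad (142.0°). The total great-circle distance is δ·R ≈ 2.479 × 3440 ≈ 8526 nmi, so the target fraction is f = 1400/8526 ≈ 0.164.
Interpolate at f ≈ 0.164 with slerp weights a = sin((1−f)δ)/sin δ ≈ 1.425, b = sin(fδ)/sin δ ≈ 0.643.
p = a·p₁ + b·p₂ ≈ (0.555, 0.769, 0.317); φ = arcsin(p_z) ≈ 18.48°, λ = atan2(p_y, p_x) ≈ 54.21°.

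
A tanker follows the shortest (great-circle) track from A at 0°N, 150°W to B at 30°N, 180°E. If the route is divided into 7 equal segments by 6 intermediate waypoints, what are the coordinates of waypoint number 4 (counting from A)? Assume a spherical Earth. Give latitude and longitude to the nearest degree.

≈ 18°N, 166°W

From cos δ = sin φ₁ sin φ₂ + cos φ₁ cos φ₂ cos Δλ, the central angle is δ ≈ 0.723 rad (41.4°).
Interpolate at f = 4/7 with slerp weights a = sin((1−f)δ)/sin δ ≈ 0.461, b = sin(fδ)/sin δ ≈ 0.607.
p = a·p₁ + b·p₂ ≈ (-0.925, -0.230, 0.303); φ = arcsin(p_z) ≈ 17.66°, λ = atan2(p_y, p_x) ≈ -166.01°.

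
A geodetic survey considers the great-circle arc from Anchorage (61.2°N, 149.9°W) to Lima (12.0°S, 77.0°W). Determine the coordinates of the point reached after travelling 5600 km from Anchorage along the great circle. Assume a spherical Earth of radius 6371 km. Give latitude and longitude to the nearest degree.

≈ 25°N, 97°W

Convert each endpoint to a unit vector on the sphere (x = cos φ cos λ, y = cos φ sin λ, z = sin φ).
The central angle between the endpoints is δ = arccos(p₁·p₂) ≈ 1.614 rad (92.5°). The total great-circle distance is δ·R ≈ 1.614 × 6371 ≈ 10286 km, so the target fraction is f = 5600/10286 ≈ 0.544.
Interpolate at f ≈ 0.544 with slerp weights a = sin((1−f)δ)/sin δ ≈ 0.672, b = sin(fδ)/sin δ ≈ 0.771.
p = a·p₁ + b·p₂ ≈ (-0.110, -0.897, 0.428); φ = arcsin(p_z) ≈ 25.36°, λ = atan2(p_y, p_x) ≈ -97.01°.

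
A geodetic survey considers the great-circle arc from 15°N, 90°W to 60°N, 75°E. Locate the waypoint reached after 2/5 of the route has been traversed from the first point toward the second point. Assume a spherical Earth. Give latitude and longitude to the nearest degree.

Write both endpoints as unit vectors p₁, p₂ with components (cos φ cos λ, cos φ sin λ, sin φ).
The central angle between the endpoints is δ = arccos(p₁·p₂) ≈ 1.816 rad (104.0°).
Interpolate at f = 2/5 with slerp weights a = sin((1−f)δ)/sin δ ≈ 0.914, b = sin(fδ)/sin δ ≈ 0.684.
p = a·p₁ + b·p₂ ≈ (0.089, -0.552, 0.829); φ = arcsin(p_z) ≈ 56.02°, λ = atan2(p_y, p_x) ≈ -80.88°.

≈ 56°N, 81°W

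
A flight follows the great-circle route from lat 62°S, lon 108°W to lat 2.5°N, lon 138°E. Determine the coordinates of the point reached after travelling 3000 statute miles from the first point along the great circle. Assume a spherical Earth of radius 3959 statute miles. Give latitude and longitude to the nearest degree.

Convert each endpoint to a unit vector on the sphere (x = cos φ cos λ, y = cos φ sin λ, z = sin φ).
The central angle between the endpoints is δ = arccos(p₁·p₂) ≈ 1.802 rad (103.3°). The total great-circle distance is δ·R ≈ 1.802 × 3959 ≈ 7135 mi, so the target fraction is f = 3000/7135 ≈ 0.420.
Interpolate at f ≈ 0.420 with slerp weights a = sin((1−f)δ)/sin δ ≈ 0.888, b = sin(fδ)/sin δ ≈ 0.706.
p = a·p₁ + b·p₂ ≈ (-0.653, 0.075, -0.753); φ = arcsin(p_z) ≈ -48.89°, λ = atan2(p_y, p_x) ≈ 173.41°.

≈ lat 49°S, lon 173°E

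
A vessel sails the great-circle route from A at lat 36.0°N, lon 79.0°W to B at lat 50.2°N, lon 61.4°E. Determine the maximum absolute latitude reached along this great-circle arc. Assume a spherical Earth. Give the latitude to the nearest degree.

≈ 71°N

The great circle lies in the plane with unit normal n̂ = (p₁ × p₂)/|p₁ × p₂|.
Here n̂_z ≈ +0.331; the vertex latitude is φ_max = arccos|n̂_z| ≈ 70.7°.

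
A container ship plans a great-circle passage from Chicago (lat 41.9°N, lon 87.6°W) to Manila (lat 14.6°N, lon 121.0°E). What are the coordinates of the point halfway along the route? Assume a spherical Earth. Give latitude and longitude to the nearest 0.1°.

≈ lat 62.7°N, lon 169.6°E

Write both endpoints as unit vectors p₁, p₂ with components (cos φ cos λ, cos φ sin λ, sin φ).
The central angle between the endpoints is δ = arccos(p₁·p₂) ≈ 2.053 rad (117.6°).
Interpolate at f = 1/2 with slerp weights a = sin((1−f)δ)/sin δ ≈ 0.966, b = sin(fδ)/sin δ ≈ 0.966.
p = a·p₁ + b·p₂ ≈ (-0.451, 0.083, 0.889); φ = arcsin(p_z) ≈ 62.69°, λ = atan2(p_y, p_x) ≈ 169.59°.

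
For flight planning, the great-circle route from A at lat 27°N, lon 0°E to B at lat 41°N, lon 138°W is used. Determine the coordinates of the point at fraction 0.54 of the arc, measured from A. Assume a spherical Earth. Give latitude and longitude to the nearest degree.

≈ lat 62°N, lon 65°W

From cos δ = sin φ₁ sin φ₂ + cos φ₁ cos φ₂ cos Δλ, the central angle is δ ≈ 1.774 rad (101.6°).
Interpolate at f = 0.54 with slerp weights a = sin((1−f)δ)/sin δ ≈ 0.744, b = sin(fδ)/sin δ ≈ 0.835.
p = a·p₁ + b·p₂ ≈ (0.194, -0.422, 0.886); φ = arcsin(p_z) ≈ 62.33°, λ = atan2(p_y, p_x) ≈ -65.27°.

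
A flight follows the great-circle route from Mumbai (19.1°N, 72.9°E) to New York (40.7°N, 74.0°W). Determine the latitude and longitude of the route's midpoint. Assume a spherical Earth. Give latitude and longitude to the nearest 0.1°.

Write both endpoints as unit vectors p₁, p₂ with components (cos φ cos λ, cos φ sin λ, sin φ).
The central angle between the endpoints is δ = arccos(p₁·p₂) ≈ 1.968 rad (112.8°).
Interpolate at f = 1/2 with slerp weights a = sin((1−f)δ)/sin δ ≈ 0.903, b = sin(fδ)/sin δ ≈ 0.903.
p = a·p₁ + b·p₂ ≈ (0.440, 0.157, 0.884); φ = arcsin(p_z) ≈ 62.16°, λ = atan2(p_y, p_x) ≈ 19.71°.

≈ 62.2°N, 19.7°E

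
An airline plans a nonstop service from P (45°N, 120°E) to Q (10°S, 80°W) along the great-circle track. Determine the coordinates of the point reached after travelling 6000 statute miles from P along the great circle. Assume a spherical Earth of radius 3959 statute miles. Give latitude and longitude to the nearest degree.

Convert each endpoint to a unit vector on the sphere (x = cos φ cos λ, y = cos φ sin λ, z = sin φ).
The central angle between the endpoints is δ = arccos(p₁·p₂) ≈ 2.461 rad (141.0°). The total great-circle distance is δ·R ≈ 2.461 × 3959 ≈ 9743 mi, so the target fraction is f = 6000/9743 ≈ 0.616.
Interpolate at f ≈ 0.616 with slerp weights a = sin((1−f)δ)/sin δ ≈ 1.288, b = sin(fδ)/sin δ ≈ 1.587.
p = a·p₁ + b·p₂ ≈ (-0.184, -0.750, 0.635); φ = arcsin(p_z) ≈ 39.45°, λ = atan2(p_y, p_x) ≈ -103.80°.

≈ (39°N, 104°W)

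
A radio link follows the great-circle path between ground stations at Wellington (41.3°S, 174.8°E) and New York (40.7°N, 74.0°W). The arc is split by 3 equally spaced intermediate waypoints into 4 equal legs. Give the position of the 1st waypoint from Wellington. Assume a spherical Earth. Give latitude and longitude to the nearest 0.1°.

≈ (23.3°S, 152.9°W)

Convert each endpoint to a unit vector on the sphere (x = cos φ cos λ, y = cos φ sin λ, z = sin φ).
The central angle between the endpoints is δ = arccos(p₁·p₂) ≈ 2.261 rad (129.5°).
Interpolate at f = 1/4 with slerp weights a = sin((1−f)δ)/sin δ ≈ 1.286, b = sin(fδ)/sin δ ≈ 0.694.
p = a·p₁ + b·p₂ ≈ (-0.817, -0.418, -0.396); φ = arcsin(p_z) ≈ -23.34°, λ = atan2(p_y, p_x) ≈ -152.89°.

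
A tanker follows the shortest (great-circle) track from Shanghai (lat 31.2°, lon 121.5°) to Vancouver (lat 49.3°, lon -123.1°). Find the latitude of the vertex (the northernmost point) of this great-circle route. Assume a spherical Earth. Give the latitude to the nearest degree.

The great circle lies in the plane with unit normal n̂ = (p₁ × p₂)/|p₁ × p₂|.
Here n̂_z ≈ +0.510; the vertex latitude is φ_max = arccos|n̂_z| ≈ 59.3°.
Check via Clairaut: cos φ_max = |cos φ₁| · sin C = cos(31.2°)·sin(36.6°) ≈ 0.510, again giving ≈ 59.3°.

≈ 59°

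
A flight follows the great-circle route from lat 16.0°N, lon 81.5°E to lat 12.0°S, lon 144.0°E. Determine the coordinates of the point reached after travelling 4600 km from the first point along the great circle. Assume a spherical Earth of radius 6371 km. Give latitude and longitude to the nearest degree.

The haversine formula gives a central angle δ ≈ 1.184 rad (67.9°) between the endpoints. The total great-circle distance is δ·R ≈ 1.184 × 6371 ≈ 7546 km, so the target fraction is f = 4600/7546 ≈ 0.610.
Interpolate at f ≈ 0.610 with slerp weights a = sin((1−f)δ)/sin δ ≈ 0.482, b = sin(fδ)/sin δ ≈ 0.714.
p = a·p₁ + b·p₂ ≈ (-0.496, 0.868, -0.016); φ = arcsin(p_z) ≈ -0.89°, λ = atan2(p_y, p_x) ≈ 119.75°.

≈ lat 1°S, lon 120°E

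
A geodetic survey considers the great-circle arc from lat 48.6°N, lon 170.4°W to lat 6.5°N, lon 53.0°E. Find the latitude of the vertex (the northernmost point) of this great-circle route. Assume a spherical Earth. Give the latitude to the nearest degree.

≈ 61°N

The great circle lies in the plane with unit normal n̂ = (p₁ × p₂)/|p₁ × p₂|.
Here n̂_z ≈ -0.491; the vertex latitude is φ_max = arccos|n̂_z| ≈ 60.6°.
Check via Clairaut: cos φ_max = |cos φ₁| · sin C = cos(48.6°)·sin(47.9°) ≈ 0.491, again giving ≈ 60.6°.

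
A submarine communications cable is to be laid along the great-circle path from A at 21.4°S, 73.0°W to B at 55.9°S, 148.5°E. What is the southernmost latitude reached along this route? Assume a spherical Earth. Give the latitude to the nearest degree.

The great circle lies in the plane with unit normal n̂ = (p₁ × p₂)/|p₁ × p₂|.
Here n̂_z ≈ -0.347; the vertex latitude is φ_max = arccos|n̂_z| ≈ 69.7°.
Check via Clairaut: cos φ_max = |cos φ₁| · sin C = cos(21.4°)·sin(158.1°) ≈ 0.347, again giving ≈ 69.7°.

≈ 70°S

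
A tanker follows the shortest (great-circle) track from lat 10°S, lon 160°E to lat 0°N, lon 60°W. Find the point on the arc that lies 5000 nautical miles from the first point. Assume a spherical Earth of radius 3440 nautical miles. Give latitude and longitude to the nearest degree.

≈ lat 13°S, lon 115°W

From cos δ = sin φ₁ sin φ₂ + cos φ₁ cos φ₂ cos Δλ, the central angle is δ ≈ 2.426 rad (139.0°). The total great-circle distance is δ·R ≈ 2.426 × 3440 ≈ 8344 nmi, so the target fraction is f = 5000/8344 ≈ 0.599.
Interpolate at f ≈ 0.599 with slerp weights a = sin((1−f)δ)/sin δ ≈ 1.258, b = sin(fδ)/sin δ ≈ 1.513.
p = a·p₁ + b·p₂ ≈ (-0.408, -0.886, -0.219); φ = arcsin(p_z) ≈ -12.62°, λ = atan2(p_y, p_x) ≈ -114.72°.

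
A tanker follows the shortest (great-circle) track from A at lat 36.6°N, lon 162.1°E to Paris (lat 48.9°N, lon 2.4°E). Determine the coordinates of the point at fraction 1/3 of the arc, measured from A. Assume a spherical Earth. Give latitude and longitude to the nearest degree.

The haversine formula gives a central angle δ ≈ 1.616 rad (92.6°) between the endpoints.
Interpolate at f = 1/3 with slerp weights a = sin((1−f)δ)/sin δ ≈ 0.882, b = sin(fδ)/sin δ ≈ 0.514.
p = a·p₁ + b·p₂ ≈ (-0.336, 0.232, 0.913); φ = arcsin(p_z) ≈ 65.90°, λ = atan2(p_y, p_x) ≈ 145.43°.

≈ lat 66°N, lon 145°E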